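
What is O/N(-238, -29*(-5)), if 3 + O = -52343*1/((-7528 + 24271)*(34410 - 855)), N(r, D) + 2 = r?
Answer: 842743219/67417363800 ≈ 0.012500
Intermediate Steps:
N(r, D) = -2 + r
O = -1685486438/561811365 (O = -3 - 52343*1/((-7528 + 24271)*(34410 - 855)) = -3 - 52343/(33555*16743) = -3 - 52343/561811365 = -1685486438/561811365 ≈ -3.0001)
O/N(-238, -29*(-5)) = -1685486438/(561811365*(-2 - 238)) = -1685486438/561811365/(-240) = -1685486438/561811365*(-1/240) = 842743219/67417363800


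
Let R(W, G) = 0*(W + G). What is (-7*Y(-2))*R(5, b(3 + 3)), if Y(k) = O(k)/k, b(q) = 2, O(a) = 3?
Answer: 0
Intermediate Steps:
Y(k) = 3/k
R(W, G) = 0 (R(W, G) = 0*(G + W) = 0)
(-7*Y(-2))*R(5, b(3 + 3)) = -21/(-2)*0 = -21*(-1)/2*0 = -7*(-3/2)*0 = (21/2)*0 = 0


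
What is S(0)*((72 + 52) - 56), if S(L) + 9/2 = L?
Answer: -306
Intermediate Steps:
S(L) = -9/2 + L
S(0)*((72 + 52) - 56) = (-9/2 + 0)*((72 + 52) - 56) = -9*(124 - 56)/2 = -9/2*68 = -306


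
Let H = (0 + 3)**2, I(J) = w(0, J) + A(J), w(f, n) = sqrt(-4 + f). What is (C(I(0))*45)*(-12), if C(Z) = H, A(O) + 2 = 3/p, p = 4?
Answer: -4860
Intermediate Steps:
A(O) = -5/4 (A(O) = -2 + 3/4 = -5/4)
I(J) = -5/4 + 2*I (I(J) = sqrt(-4 + 0) - 5/4 = sqrt(-4) - 5/4 = 2*I - 5/4 = -5/4 + 2*I)
H = 9 (H = 3**2 = 9)
C(Z) = 9
(C(I(0))*45)*(-12) = (9*45)*(-12) = 405*(-12) = -4860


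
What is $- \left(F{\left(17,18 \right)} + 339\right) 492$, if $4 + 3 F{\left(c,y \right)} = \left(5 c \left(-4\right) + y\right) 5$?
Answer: $97908$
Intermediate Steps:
$F{\left(c,y \right)} = - \frac{4}{3} - \frac{100 c}{3} + \frac{5 y}{3}$ ($F{\left(c,y \right)} = - \frac{4}{3} + \frac{\left(5 c \left(-4\right) + y\right) 5}{3} = - \frac{4}{3} + \frac{\left(- 20 c + y\right) 5}{3} = - \frac{4}{3} + \frac{\left(y - 20 c\right) 5}{3} = - \frac{4}{3} + \frac{- 100 c + 5 y}{3} = - \frac{4}{3} - \left(- \frac{5 y}{3} + \frac{100 c}{3}\right) = - \frac{4}{3} - \frac{100 c}{3} + \frac{5 y}{3}$)
$- \left(F{\left(17,18 \right)} + 339\right) 492 = - \left(\left(- \frac{4}{3} - \frac{1700}{3} + \frac{5}{3} \cdot 18\right) + 339\right) 492 = - \left(\left(- \frac{4}{3} - \frac{1700}{3} + 30\right) + 339\right) 492 = - \left(-538 + 339\right) 492 = - \left(-199\right) 492 = \left(-1\right) \left(-97908\right) = 97908$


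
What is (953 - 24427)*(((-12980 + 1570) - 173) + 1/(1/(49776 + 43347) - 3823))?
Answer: 48399338512548639/178004614 ≈ 2.7190e+8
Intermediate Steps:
(953 - 24427)*(((-12980 + 1570) - 173) + 1/(1/(49776 + 43347) - 3823)) = -23474*((-11410 - 173) + 1/(1/93123 - 3823)) = -23474*(-11583 + 1/(1/93123 - 3823)) = -23474*(-11583 + 1/(-356009228/93123)) = -23474*(-11583 - 93123/356009228) = -23474*(-4123654981047/356009228) = 48399338512548639/178004614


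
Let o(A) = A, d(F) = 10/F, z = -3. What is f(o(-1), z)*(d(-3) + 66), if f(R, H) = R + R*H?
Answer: 376/3 ≈ 125.33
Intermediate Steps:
f(R, H) = R + H*R
f(o(-1), z)*(d(-3) + 66) = (-(1 - 3))*(10/(-3) + 66) = (-1*(-2))*(10*(-⅓) + 66) = 2*(-10/3 + 66) = 2*(188/3) = 376/3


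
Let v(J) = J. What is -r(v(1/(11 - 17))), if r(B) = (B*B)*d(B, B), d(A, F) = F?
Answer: 1/216 ≈ 0.0046296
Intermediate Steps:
r(B) = B³ (r(B) = (B*B)*B = B²*B = B³)
-r(v(1/(11 - 17))) = -(1/(11 - 17))³ = -(1/(-6))³ = -(-⅙)³ = -1*(-1/216) = 1/216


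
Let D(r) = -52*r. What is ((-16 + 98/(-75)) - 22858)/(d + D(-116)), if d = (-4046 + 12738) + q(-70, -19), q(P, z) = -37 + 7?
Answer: -857824/551025 ≈ -1.5568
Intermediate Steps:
q(P, z) = -30
d = 8662 (d = (-4046 + 12738) - 30 = 8692 - 30 = 8662)
((-16 + 98/(-75)) - 22858)/(d + D(-116)) = ((-16 + 98/(-75)) - 22858)/(8662 - 52*(-116)) = ((-16 - 1/75*98) - 22858)/(8662 + 6032) = ((-16 - 98/75) - 22858)/14694 = (-1298/75 - 22858)*(1/14694) = -1715648/75*1/14694 = -857824/551025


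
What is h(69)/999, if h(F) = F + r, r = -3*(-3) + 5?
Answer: 83/999 ≈ 0.083083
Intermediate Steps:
r = 14 (r = 9 + 5 = 14)
h(F) = 14 + F (h(F) = F + 14 = 14 + F)
h(69)/999 = (14 + 69)/999 = 83*(1/999) = 83/999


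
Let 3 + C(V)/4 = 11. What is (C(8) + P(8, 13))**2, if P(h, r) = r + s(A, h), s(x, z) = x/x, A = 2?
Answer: 2116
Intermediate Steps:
C(V) = 32 (C(V) = -12 + 4*11 = -12 + 44 = 32)
s(x, z) = 1
P(h, r) = 1 + r (P(h, r) = r + 1 = 1 + r)
(C(8) + P(8, 13))**2 = (32 + (1 + 13))**2 = (32 + 14)**2 = 46**2 = 2116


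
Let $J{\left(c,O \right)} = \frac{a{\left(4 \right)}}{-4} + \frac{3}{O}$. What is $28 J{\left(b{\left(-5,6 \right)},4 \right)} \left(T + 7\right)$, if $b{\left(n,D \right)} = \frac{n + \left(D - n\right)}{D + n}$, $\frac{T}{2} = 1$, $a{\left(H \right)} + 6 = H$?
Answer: $315$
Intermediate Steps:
$a{\left(H \right)} = -6 + H$
$T = 2$ ($T = 2 \cdot 1 = 2$)
$b{\left(n,D \right)} = \frac{D}{D + n}$
$J{\left(c,O \right)} = \frac{1}{2} + \frac{3}{O}$ ($J{\left(c,O \right)} = \frac{-6 + 4}{-4} + \frac{3}{O} = \left(-2\right) \left(- \frac{1}{4}\right) + \frac{3}{O} = \frac{1}{2} + \frac{3}{O}$)
$28 J{\left(b{\left(-5,6 \right)},4 \right)} \left(T + 7\right) = 28 \frac{6 + 4}{2 \cdot 4} \left(2 + 7\right) = 28 \cdot \frac{1}{2} \cdot \frac{1}{4} \cdot 10 \cdot 9 = 28 \cdot \frac{5}{4} \cdot 9 = 35 \cdot 9 = 315$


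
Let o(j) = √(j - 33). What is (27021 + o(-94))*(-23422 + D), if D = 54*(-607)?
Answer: -1518580200 - 56200*I*√127 ≈ -1.5186e+9 - 6.3334e+5*I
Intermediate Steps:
D = -32778
o(j) = √(-33 + j)
(27021 + o(-94))*(-23422 + D) = (27021 + √(-33 - 94))*(-23422 - 32778) = (27021 + √(-127))*(-56200) = (27021 + I*√127)*(-56200) = -1518580200 - 56200*I*√127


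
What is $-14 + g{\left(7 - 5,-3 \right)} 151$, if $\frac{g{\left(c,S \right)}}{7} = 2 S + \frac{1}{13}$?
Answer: $- \frac{81571}{13} \approx -6274.7$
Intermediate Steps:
$g{\left(c,S \right)} = \frac{7}{13} + 14 S$ ($g{\left(c,S \right)} = 7 \left(2 S + \frac{1}{13}\right) = 7 \left(\frac{1}{13} + 2 S\right) = \frac{7}{13} + 14 S$)
$-14 + g{\left(7 - 5,-3 \right)} 151 = -14 + \left(\frac{7}{13} + 14 \left(-3\right)\right) 151 = -14 + \left(\frac{7}{13} - 42\right) 151 = -14 - \frac{81389}{13} = - \frac{81571}{13}$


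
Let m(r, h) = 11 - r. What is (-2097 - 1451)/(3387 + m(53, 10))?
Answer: -3548/3345 ≈ -1.0607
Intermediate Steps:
(-2097 - 1451)/(3387 + m(53, 10)) = (-2097 - 1451)/(3387 + (11 - 1*53)) = -3548/(3387 + (11 - 53)) = -3548/(3387 - 42) = -3548/3345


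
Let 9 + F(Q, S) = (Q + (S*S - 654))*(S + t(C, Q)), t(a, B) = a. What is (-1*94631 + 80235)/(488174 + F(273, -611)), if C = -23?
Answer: 14396/235955795 ≈ 6.1011e-5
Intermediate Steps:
F(Q, S) = -9 + (-23 + S)*(-654 + Q + S²) (F(Q, S) = -9 + (Q + (S*S - 654))*(S - 23) = -9 + (Q + (S² - 654))*(-23 + S) = -9 + (Q + (-654 + S²))*(-23 + S) = -9 + (-654 + Q + S²)*(-23 + S) = -9 + (-23 + S)*(-654 + Q + S²))
(-1*94631 + 80235)/(488174 + F(273, -611)) = (-1*94631 + 80235)/(488174 + (15033 + (-611)³ - 654*(-611) - 23*273 - 23*(-611)² + 273*(-611))) = (-94631 + 80235)/(488174 + (15033 - 228099131 + 399594 - 6279 - 23*373321 - 166803)) = -14396/(488174 + (15033 - 228099131 + 399594 - 6279 - 8586383 - 166803)) = -14396/(488174 - 236443969) = -14396/(-235955795) = -14396*(-1/235955795) = 14396/235955795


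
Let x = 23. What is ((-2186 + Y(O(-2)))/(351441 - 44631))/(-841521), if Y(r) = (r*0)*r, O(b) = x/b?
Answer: 1093/129093529005 ≈ 8.4667e-9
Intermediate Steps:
O(b) = 23/b
Y(r) = 0 (Y(r) = 0*r = 0)
((-2186 + Y(O(-2)))/(351441 - 44631))/(-841521) = ((-2186 + 0)/(351441 - 44631))/(-841521) = -2186/306810*(-1/841521) = -2186*1/306810*(-1/841521) = -1093/153405*(-1/841521) = 1093/129093529005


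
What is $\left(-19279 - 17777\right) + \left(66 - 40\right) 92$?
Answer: $-34664$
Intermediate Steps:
$\left(-19279 - 17777\right) + \left(66 - 40\right) 92 = -37056 + 26 \cdot 92 = -37056 + 2392 = -34664$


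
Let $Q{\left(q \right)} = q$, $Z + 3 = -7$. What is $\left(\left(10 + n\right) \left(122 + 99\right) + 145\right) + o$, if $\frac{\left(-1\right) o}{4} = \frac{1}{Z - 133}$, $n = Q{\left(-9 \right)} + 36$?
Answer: $\frac{1190050}{143} \approx 8322.0$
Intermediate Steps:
$Z = -10$ ($Z = -3 - 7 = -10$)
$n = 27$ ($n = -9 + 36 = 27$)
$o = \frac{4}{143}$ ($o = - \frac{4}{-10 - 133} = - \frac{4}{-143} = \left(-4\right) \left(- \frac{1}{143}\right) = \frac{4}{143} \approx 0.027972$)
$\left(\left(10 + n\right) \left(122 + 99\right) + 145\right) + o = \left(\left(10 + 27\right) \left(122 + 99\right) + 145\right) + \frac{4}{143} = \left(37 \cdot 221 + 145\right) + \frac{4}{143} = \left(8177 + 145\right) + \frac{4}{143} = 8322 + \frac{4}{143} = \frac{1190050}{143}$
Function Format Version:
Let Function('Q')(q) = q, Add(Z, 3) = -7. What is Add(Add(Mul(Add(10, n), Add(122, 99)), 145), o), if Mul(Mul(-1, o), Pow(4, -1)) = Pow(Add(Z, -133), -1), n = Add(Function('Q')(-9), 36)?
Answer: Rational(1190050, 143) ≈ 8322.0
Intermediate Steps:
Z = -10 (Z = Add(-3, -7) = -10)
n = 27 (n = Add(-9, 36) = 27)
o = Rational(4, 143) (o = Mul(-4, Pow(Add(-10, -133), -1)) = Mul(-4, Pow(-143, -1)) = Mul(-4, Rational(-1, 143)) = Rational(4, 143) ≈ 0.027972)
Add(Add(Mul(Add(10, n), Add(122, 99)), 145), o) = Add(Add(Mul(Add(10, 27), Add(122, 99)), 145), Rational(4, 143)) = Add(Add(Mul(37, 221), 145), Rational(4, 143)) = Add(Add(8177, 145), Rational(4, 143)) = Add(8322, Rational(4, 143)) = Rational(1190050, 143)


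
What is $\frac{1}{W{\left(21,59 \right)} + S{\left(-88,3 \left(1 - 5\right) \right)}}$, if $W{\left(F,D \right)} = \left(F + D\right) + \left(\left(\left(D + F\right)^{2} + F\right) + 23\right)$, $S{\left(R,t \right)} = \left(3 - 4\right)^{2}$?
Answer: $\frac{1}{6525} \approx 0.00015326$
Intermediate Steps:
$S{\left(R,t \right)} = 1$ ($S{\left(R,t \right)} = \left(-1\right)^{2} = 1$)
$W{\left(F,D \right)} = 23 + D + \left(D + F\right)^{2} + 2 F$ ($W{\left(F,D \right)} = \left(D + F\right) + \left(\left(F + \left(D + F\right)^{2}\right) + 23\right) = \left(D + F\right) + \left(23 + F + \left(D + F\right)^{2}\right) = 23 + D + \left(D + F\right)^{2} + 2 F$)
$\frac{1}{W{\left(21,59 \right)} + S{\left(-88,3 \left(1 - 5\right) \right)}} = \frac{1}{\left(23 + 59 + \left(59 + 21\right)^{2} + 2 \cdot 21\right) + 1} = \frac{1}{\left(23 + 59 + 80^{2} + 42\right) + 1} = \frac{1}{\left(23 + 59 + 6400 + 42\right) + 1} = \frac{1}{6524 + 1} = \frac{1}{6525}$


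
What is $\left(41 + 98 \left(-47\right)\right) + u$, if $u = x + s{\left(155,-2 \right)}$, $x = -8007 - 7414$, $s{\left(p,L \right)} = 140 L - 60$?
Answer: $-20326$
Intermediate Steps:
$s{\left(p,L \right)} = -60 + 140 L$
$x = -15421$ ($x = -8007 - 7414 = -15421$)
$u = -15761$ ($u = -15421 + \left(-60 + 140 \left(-2\right)\right) = -15421 - 340 = -15761$)
$\left(41 + 98 \left(-47\right)\right) + u = \left(41 + 98 \left(-47\right)\right) - 15761 = \left(41 - 4606\right) - 15761 = -4565 - 15761 = -20326$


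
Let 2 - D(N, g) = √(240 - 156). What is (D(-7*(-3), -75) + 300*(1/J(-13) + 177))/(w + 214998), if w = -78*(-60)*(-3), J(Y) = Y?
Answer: 345013/1306227 - √21/100479 ≈ 0.26408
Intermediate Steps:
D(N, g) = 2 - 2*√21 (D(N, g) = 2 - √(240 - 156) = 2 - √84 = 2 - 2*√21)
w = -14040 (w = 4680*(-3) = -14040)
(D(-7*(-3), -75) + 300*(1/J(-13) + 177))/(w + 214998) = ((2 - 2*√21) + 300*(1/(-13) + 177))/(-14040 + 214998) = ((2 - 2*√21) + 300*(-1/13 + 177))/200958 = ((2 - 2*√21) + 300*(2300/13))*(1/200958) = ((2 - 2*√21) + 690000/13)*(1/200958) = (690026/13 - 2*√21)*(1/200958) = 345013/1306227 - √21/100479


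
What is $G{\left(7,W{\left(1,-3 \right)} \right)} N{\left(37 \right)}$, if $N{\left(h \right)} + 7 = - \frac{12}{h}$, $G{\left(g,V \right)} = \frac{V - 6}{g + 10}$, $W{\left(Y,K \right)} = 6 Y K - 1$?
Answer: $\frac{6775}{629} \approx 10.771$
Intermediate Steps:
$W{\left(Y,K \right)} = -1 + 6 K Y$ ($W{\left(Y,K \right)} = 6 K Y - 1 = -1 + 6 K Y$)
$G{\left(g,V \right)} = \frac{-6 + V}{10 + g}$
$N{\left(h \right)} = -7 - \frac{12}{h}$
$G{\left(7,W{\left(1,-3 \right)} \right)} N{\left(37 \right)} = \frac{-6 + \left(-1 + 6 \left(-3\right) 1\right)}{10 + 7} \left(-7 - \frac{12}{37}\right) = \frac{-6 - 19}{17} \left(-7 - \frac{12}{37}\right) = \frac{1}{17} \left(-25\right) \left(- \frac{271}{37}\right) = \left(- \frac{25}{17}\right) \left(- \frac{271}{37}\right) = \frac{6775}{629}$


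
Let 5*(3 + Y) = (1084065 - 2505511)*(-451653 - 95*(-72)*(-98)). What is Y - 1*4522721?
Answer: 1594801419338/5 ≈ 3.1896e+11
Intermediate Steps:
Y = 1594824032943/5 (Y = -3 + ((1084065 - 2505511)*(-451653 - 95*(-72)*(-98)))/5 = -3 + (-1421446*(-451653 + 6840*(-98)))/5 = -3 + (-1421446*(-451653 - 670320))/5 = -3 + (-1421446*(-1121973))/5 = -3 + (⅕)*1594824032958 = -3 + 1594824032958/5 = 1594824032943/5 ≈ 3.1896e+11)
Y - 1*4522721 = 1594824032943/5 - 1*4522721 = 1594824032943/5 - 4522721 = 1594801419338/5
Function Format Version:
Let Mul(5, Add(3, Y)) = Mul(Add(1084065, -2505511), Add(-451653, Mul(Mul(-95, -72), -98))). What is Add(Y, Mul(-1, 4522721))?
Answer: Rational(1594801419338, 5) ≈ 3.1896e+11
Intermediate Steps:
Y = Rational(1594824032943, 5) (Y = Add(-3, Mul(Rational(1, 5), Mul(Add(1084065, -2505511), Add(-451653, Mul(Mul(-95, -72), -98))))) = Add(-3, Mul(Rational(1, 5), Mul(-1421446, Add(-451653, Mul(6840, -98))))) = Add(-3, Mul(Rational(1, 5), Mul(-1421446, Add(-451653, -670320)))) = Add(-3, Mul(Rational(1, 5), Mul(-1421446, -1121973))) = Add(-3, Mul(Rational(1, 5), 1594824032958)) = Add(-3, Rational(1594824032958, 5)) = Rational(1594824032943, 5) ≈ 3.1896e+11)
Add(Y, Mul(-1, 4522721)) = Add(Rational(1594824032943, 5), Mul(-1, 4522721)) = Add(Rational(1594824032943, 5), -4522721) = Rational(1594801419338, 5)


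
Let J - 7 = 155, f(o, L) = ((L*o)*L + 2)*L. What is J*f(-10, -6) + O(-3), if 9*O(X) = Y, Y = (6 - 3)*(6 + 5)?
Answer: 1043939/3 ≈ 3.4798e+5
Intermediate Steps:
Y = 33 (Y = 3*11 = 33)
f(o, L) = L*(2 + o*L**2) (f(o, L) = (o*L**2 + 2)*L = (2 + o*L**2)*L = L*(2 + o*L**2))
O(X) = 11/3 (O(X) = (1/9)*33 = 11/3)
J = 162 (J = 7 + 155 = 162)
J*f(-10, -6) + O(-3) = 162*(-6*(2 - 10*(-6)**2)) + 11/3 = 162*(-6*(2 - 10*36)) + 11/3 = 162*(-6*(2 - 360)) + 11/3 = 162*(-6*(-358)) + 11/3 = 162*2148 + 11/3 = 347976 + 11/3 = 1043939/3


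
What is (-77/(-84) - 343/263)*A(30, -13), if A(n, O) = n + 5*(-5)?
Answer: -6115/3156 ≈ -1.9376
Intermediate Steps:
A(n, O) = -25 + n (A(n, O) = n - 25 = -25 + n)
(-77/(-84) - 343/263)*A(30, -13) = (-77/(-84) - 343/263)*(-25 + 30) = (-77*(-1/84) - 343*1/263)*5 = (11/12 - 343/263)*5 = -1223/3156*5 = -6115/3156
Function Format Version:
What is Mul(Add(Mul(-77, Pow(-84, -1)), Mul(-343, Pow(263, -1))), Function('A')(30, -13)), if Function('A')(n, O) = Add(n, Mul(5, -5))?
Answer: Rational(-6115, 3156) ≈ -1.9376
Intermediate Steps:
Function('A')(n, O) = Add(-25, n) (Function('A')(n, O) = Add(n, -25) = Add(-25, n))
Mul(Add(Mul(-77, Pow(-84, -1)), Mul(-343, Pow(263, -1))), Function('A')(30, -13)) = Mul(Add(Mul(-77, Pow(-84, -1)), Mul(-343, Pow(263, -1))), Add(-25, 30)) = Mul(Add(Mul(-77, Rational(-1, 84)), Mul(-343, Rational(1, 263))), 5) = Mul(Add(Rational(11, 12), Rational(-343, 263)), 5) = Mul(Rational(-1223, 3156), 5) = Rational(-6115, 3156)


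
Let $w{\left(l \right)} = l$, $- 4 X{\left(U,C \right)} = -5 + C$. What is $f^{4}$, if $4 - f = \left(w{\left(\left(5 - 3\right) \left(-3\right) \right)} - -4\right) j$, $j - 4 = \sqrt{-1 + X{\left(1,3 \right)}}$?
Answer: $\left(12 + i \sqrt{2}\right)^{4} \approx 19012.0 + 9639.3 i$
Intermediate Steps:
$X{\left(U,C \right)} = \frac{5}{4} - \frac{C}{4}$ ($X{\left(U,C \right)} = - \frac{-5 + C}{4} = \frac{5}{4} - \frac{C}{4}$)
$j = 4 + \frac{i \sqrt{2}}{2}$ ($j = 4 + \sqrt{-1 + \left(\frac{5}{4} - \frac{3}{4}\right)} = 4 + \sqrt{-1 + \frac{1}{2}} = 4 + \sqrt{- \frac{1}{2}} = 4 + \frac{i \sqrt{2}}{2} \approx 4.0 + 0.70711 i$)
$f = 12 + i \sqrt{2}$ ($f = 4 - \left(\left(5 - 3\right) \left(-3\right) - -4\right) \left(4 + \frac{i \sqrt{2}}{2}\right) = 4 - \left(2 \left(-3\right) + 4\right) \left(4 + \frac{i \sqrt{2}}{2}\right) = 4 - \left(-6 + 4\right) \left(4 + \frac{i \sqrt{2}}{2}\right) = 4 - - 2 \left(4 + \frac{i \sqrt{2}}{2}\right) = 4 - \left(-8 - i \sqrt{2}\right) = 4 + \left(8 + i \sqrt{2}\right) = 12 + i \sqrt{2} \approx 12.0 + 1.4142 i$)
$f^{4} = \left(12 + i \sqrt{2}\right)^{4}$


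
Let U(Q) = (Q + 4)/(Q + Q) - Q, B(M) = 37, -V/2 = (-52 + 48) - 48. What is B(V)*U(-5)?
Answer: 1887/10 ≈ 188.70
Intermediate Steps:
V = 104 (V = -2*((-52 + 48) - 48) = -2*(-4 - 48) = -2*(-52) = 104)
U(Q) = -Q + (4 + Q)/(2*Q) (U(Q) = (4 + Q)/((2*Q)) - Q = (4 + Q)*(1/(2*Q)) - Q = (4 + Q)/(2*Q) - Q = -Q + (4 + Q)/(2*Q))
B(V)*U(-5) = 37*(½ - 1*(-5) + 2/(-5)) = 37*(½ + 5 + 2*(-⅕)) = 37*(½ + 5 - ⅖) = 37*(51/10) = 1887/10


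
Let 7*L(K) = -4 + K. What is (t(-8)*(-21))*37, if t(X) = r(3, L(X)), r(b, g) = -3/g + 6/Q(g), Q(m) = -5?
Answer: -8547/20 ≈ -427.35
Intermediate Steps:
L(K) = -4/7 + K/7 (L(K) = (-4 + K)/7 = -4/7 + K/7)
r(b, g) = -6/5 - 3/g (r(b, g) = -3/g + 6/(-5) = -3/g + 6*(-1/5) = -3/g - 6/5 = -6/5 - 3/g)
t(X) = -6/5 - 3/(-4/7 + X/7)
(t(-8)*(-21))*37 = ((3*(-27 - 2*(-8))/(5*(-4 - 8)))*(-21))*37 = (((3/5)*(-27 + 16)/(-12))*(-21))*37 = (((3/5)*(-1/12)*(-11))*(-21))*37 = ((11/20)*(-21))*37 = -231/20*37 = -8547/20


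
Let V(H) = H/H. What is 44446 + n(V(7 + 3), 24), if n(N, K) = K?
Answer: 44470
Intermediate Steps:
V(H) = 1
44446 + n(V(7 + 3), 24) = 44446 + 24 = 44470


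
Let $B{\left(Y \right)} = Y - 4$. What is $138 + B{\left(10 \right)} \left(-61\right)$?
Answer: $-228$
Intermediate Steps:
$B{\left(Y \right)} = -4 + Y$ ($B{\left(Y \right)} = Y - 4 = -4 + Y$)
$138 + B{\left(10 \right)} \left(-61\right) = 138 + \left(-4 + 10\right) \left(-61\right) = 138 + 6 \left(-61\right) = 138 - 366 = -228$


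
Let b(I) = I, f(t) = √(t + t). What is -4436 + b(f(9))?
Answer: -4436 + 3*√2 ≈ -4431.8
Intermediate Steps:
f(t) = √2*√t (f(t) = √(2*t) = √2*√t)
-4436 + b(f(9)) = -4436 + √2*√9 = -4436 + √2*3 = -4436 + 3*√2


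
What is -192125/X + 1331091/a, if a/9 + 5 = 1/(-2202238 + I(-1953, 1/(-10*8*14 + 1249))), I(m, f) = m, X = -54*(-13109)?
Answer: -38461881020607779/1300263409836 ≈ -29580.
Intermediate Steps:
X = 707886
a = -99188604/2204191 (a = -45 + 9/(-2202238 - 1953) = -45 + 9/(-2204191) = -45 + 9*(-1/2204191) = -45 - 9/2204191 = -99188604/2204191 ≈ -45.000)
-192125/X + 1331091/a = -192125/707886 + 1331091/(-99188604/2204191) = -192125*1/707886 + 1331091*(-2204191/99188604) = -192125/707886 - 325997644709/11020956 = -38461881020607779/1300263409836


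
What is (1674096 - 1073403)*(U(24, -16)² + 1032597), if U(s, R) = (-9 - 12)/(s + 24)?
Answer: 158790119602533/256 ≈ 6.2027e+11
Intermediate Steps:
U(s, R) = -21/(24 + s)
(1674096 - 1073403)*(U(24, -16)² + 1032597) = (1674096 - 1073403)*((-21/(24 + 24))² + 1032597) = 600693*((-21/48)² + 1032597) = 600693*((-21*1/48)² + 1032597) = 600693*((-7/16)² + 1032597) = 600693*(49/256 + 1032597) = 600693*(264344881/256) = 158790119602533/256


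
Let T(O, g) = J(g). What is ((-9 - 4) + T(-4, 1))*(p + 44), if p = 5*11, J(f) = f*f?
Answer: -1188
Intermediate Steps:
J(f) = f²
T(O, g) = g²
p = 55
((-9 - 4) + T(-4, 1))*(p + 44) = ((-9 - 4) + 1²)*(55 + 44) = (-13 + 1)*99 = -12*99 = -1188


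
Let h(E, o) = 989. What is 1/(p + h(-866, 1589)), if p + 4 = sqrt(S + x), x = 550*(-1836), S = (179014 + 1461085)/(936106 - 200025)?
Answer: 725039785/1457457141926 - I*sqrt(547123820653185781)/1457457141926 ≈ 0.00049747 - 0.00050751*I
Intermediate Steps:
S = 1640099/736081 ≈ 2.2281
x = -1009800
p = -4 + I*sqrt(547123820653185781)/736081 (p = -4 + sqrt(1640099/736081 - 1009800) = -4 + sqrt(-743292953701/736081) = -4 + I*sqrt(547123820653185781)/736081 ≈ -4.0 + 1004.9*I)
1/(p + h(-866, 1589)) = 1/((-4 + I*sqrt(547123820653185781)/736081) + 989) = 1/(985 + I*sqrt(547123820653185781)/736081)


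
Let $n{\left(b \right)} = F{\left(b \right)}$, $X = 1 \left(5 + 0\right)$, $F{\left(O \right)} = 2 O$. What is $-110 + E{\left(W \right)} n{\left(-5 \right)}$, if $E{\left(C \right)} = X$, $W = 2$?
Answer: $-160$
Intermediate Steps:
$X = 5$ ($X = 1 \cdot 5 = 5$)
$n{\left(b \right)} = 2 b$
$E{\left(C \right)} = 5$
$-110 + E{\left(W \right)} n{\left(-5 \right)} = -110 + 5 \cdot 2 \left(-5\right) = -110 + 5 \left(-10\right) = -110 - 50 = -160$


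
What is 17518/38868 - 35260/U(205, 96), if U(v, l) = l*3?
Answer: -28446677/233208 ≈ -121.98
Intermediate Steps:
U(v, l) = 3*l
17518/38868 - 35260/U(205, 96) = 17518/38868 - 35260/(3*96) = 17518*(1/38868) - 35260/288 = 8759/19434 - 35260*1/288 = 8759/19434 - 8815/72 = -28446677/233208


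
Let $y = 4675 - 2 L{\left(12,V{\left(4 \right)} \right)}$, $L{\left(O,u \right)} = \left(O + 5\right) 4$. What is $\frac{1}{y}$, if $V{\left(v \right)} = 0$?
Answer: $\frac{1}{4539} \approx 0.00022031$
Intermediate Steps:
$L{\left(O,u \right)} = 20 + 4 O$ ($L{\left(O,u \right)} = \left(5 + O\right) 4 = 20 + 4 O$)
$y = 4539$ ($y = 4675 - 2 \left(20 + 4 \cdot 12\right) = 4675 - 2 \left(20 + 48\right) = 4675 - 2 \cdot 68 = 4675 - 136 = 4539$)
$\frac{1}{y} = \frac{1}{4539}$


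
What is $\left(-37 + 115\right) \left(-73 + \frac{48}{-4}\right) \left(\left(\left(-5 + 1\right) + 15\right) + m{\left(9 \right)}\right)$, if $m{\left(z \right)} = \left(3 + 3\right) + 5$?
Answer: $-145860$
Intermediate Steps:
$m{\left(z \right)} = 11$ ($m{\left(z \right)} = 6 + 5 = 11$)
$\left(-37 + 115\right) \left(-73 + \frac{48}{-4}\right) \left(\left(\left(-5 + 1\right) + 15\right) + m{\left(9 \right)}\right) = \left(-37 + 115\right) \left(-73 + \frac{48}{-4}\right) \left(\left(\left(-5 + 1\right) + 15\right) + 11\right) = 78 \left(-73 + 48 \left(- \frac{1}{4}\right)\right) \left(\left(-4 + 15\right) + 11\right) = 78 \left(-73 - 12\right) \left(11 + 11\right) = 78 \left(\left(-85\right) 22\right) = 78 \left(-1870\right) = -145860$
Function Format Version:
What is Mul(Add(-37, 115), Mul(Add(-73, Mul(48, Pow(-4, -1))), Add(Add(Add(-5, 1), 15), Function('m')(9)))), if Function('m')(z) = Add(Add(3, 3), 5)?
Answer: -145860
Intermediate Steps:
Function('m')(z) = 11 (Function('m')(z) = Add(6, 5) = 11)
Mul(Add(-37, 115), Mul(Add(-73, Mul(48, Pow(-4, -1))), Add(Add(Add(-5, 1), 15), Function('m')(9)))) = Mul(Add(-37, 115), Mul(Add(-73, Mul(48, Pow(-4, -1))), Add(Add(Add(-5, 1), 15), 11))) = Mul(78, Mul(Add(-73, Mul(48, Rational(-1, 4))), Add(Add(-4, 15), 11))) = Mul(78, Mul(Add(-73, -12), Add(11, 11))) = Mul(78, Mul(-85, 22)) = Mul(78, -1870) = -145860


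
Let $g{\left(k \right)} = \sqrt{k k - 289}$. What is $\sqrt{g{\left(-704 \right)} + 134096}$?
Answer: $\sqrt{134096 + \sqrt{495327}} \approx 367.15$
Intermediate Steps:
$g{\left(k \right)} = \sqrt{-289 + k^{2}}$ ($g{\left(k \right)} = \sqrt{k^{2} - 289} = \sqrt{-289 + k^{2}}$)
$\sqrt{g{\left(-704 \right)} + 134096} = \sqrt{\sqrt{-289 + \left(-704\right)^{2}} + 134096} = \sqrt{\sqrt{-289 + 495616} + 134096} = \sqrt{\sqrt{495327} + 134096} = \sqrt{134096 + \sqrt{495327}}$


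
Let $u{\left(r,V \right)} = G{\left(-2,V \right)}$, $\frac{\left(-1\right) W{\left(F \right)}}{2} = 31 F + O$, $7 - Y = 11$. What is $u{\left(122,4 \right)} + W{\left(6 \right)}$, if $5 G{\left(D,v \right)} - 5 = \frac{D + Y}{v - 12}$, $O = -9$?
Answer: $- \frac{7057}{20} \approx -352.85$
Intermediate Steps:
$Y = -4$ ($Y = 7 - 11 = -4$)
$G{\left(D,v \right)} = 1 + \frac{-4 + D}{5 \left(-12 + v\right)}$ ($G{\left(D,v \right)} = 1 + \frac{\left(D - 4\right) \frac{1}{v - 12}}{5} = 1 + \frac{\left(-4 + D\right) \frac{1}{-12 + v}}{5} = 1 + \frac{\frac{1}{-12 + v} \left(-4 + D\right)}{5} = 1 + \frac{-4 + D}{5 \left(-12 + v\right)}$)
$W{\left(F \right)} = 18 - 62 F$ ($W{\left(F \right)} = - 2 \left(31 F - 9\right) = - 2 \left(-9 + 31 F\right) = 18 - 62 F$)
$u{\left(r,V \right)} = \frac{-66 + 5 V}{5 \left(-12 + V\right)}$ ($u{\left(r,V \right)} = \frac{-64 - 2 + 5 V}{5 \left(-12 + V\right)} = \frac{-66 + 5 V}{5 \left(-12 + V\right)}$)
$u{\left(122,4 \right)} + W{\left(6 \right)} = \frac{- \frac{66}{5} + 4}{-12 + 4} + \left(18 - 372\right) = \frac{1}{-8} \left(- \frac{46}{5}\right) + \left(18 - 372\right) = \left(- \frac{1}{8}\right) \left(- \frac{46}{5}\right) - 354 = \frac{23}{20} - 354 = - \frac{7057}{20}$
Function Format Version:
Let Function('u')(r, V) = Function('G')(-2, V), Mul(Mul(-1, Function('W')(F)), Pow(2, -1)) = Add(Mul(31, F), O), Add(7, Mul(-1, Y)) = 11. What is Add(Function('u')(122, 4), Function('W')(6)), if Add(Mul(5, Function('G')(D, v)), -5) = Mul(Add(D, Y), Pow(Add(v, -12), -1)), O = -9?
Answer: Rational(-7057, 20) ≈ -352.85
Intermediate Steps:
Y = -4 (Y = Add(7, Mul(-1, 11)) = Add(7, -11) = -4)
Function('G')(D, v) = Add(1, Mul(Rational(1, 5), Pow(Add(-12, v), -1), Add(-4, D))) (Function('G')(D, v) = Add(1, Mul(Rational(1, 5), Mul(Add(D, -4), Pow(Add(v, -12), -1)))) = Add(1, Mul(Rational(1, 5), Mul(Add(-4, D), Pow(Add(-12, v), -1)))) = Add(1, Mul(Rational(1, 5), Mul(Pow(Add(-12, v), -1), Add(-4, D)))) = Add(1, Mul(Rational(1, 5), Pow(Add(-12, v), -1), Add(-4, D))))
Function('W')(F) = Add(18, Mul(-62, F)) (Function('W')(F) = Mul(-2, Add(Mul(31, F), -9)) = Mul(-2, Add(-9, Mul(31, F))) = Add(18, Mul(-62, F)))
Function('u')(r, V) = Mul(Rational(1, 5), Pow(Add(-12, V), -1), Add(-66, Mul(5, V))) (Function('u')(r, V) = Mul(Rational(1, 5), Pow(Add(-12, V), -1), Add(-64, -2, Mul(5, V))) = Mul(Rational(1, 5), Pow(Add(-12, V), -1), Add(-66, Mul(5, V))))
Add(Function('u')(122, 4), Function('W')(6)) = Add(Mul(Pow(Add(-12, 4), -1), Add(Rational(-66, 5), 4)), Add(18, Mul(-62, 6))) = Add(Mul(Pow(-8, -1), Rational(-46, 5)), Add(18, -372)) = Add(Mul(Rational(-1, 8), Rational(-46, 5)), -354) = Add(Rational(23, 20), -354) = Rational(-7057, 20)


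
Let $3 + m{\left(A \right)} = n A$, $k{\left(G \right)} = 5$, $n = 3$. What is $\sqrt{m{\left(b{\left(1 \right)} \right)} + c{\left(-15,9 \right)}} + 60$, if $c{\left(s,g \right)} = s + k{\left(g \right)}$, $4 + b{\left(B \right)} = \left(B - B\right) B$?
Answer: $60 + 5 i \approx 60.0 + 5.0 i$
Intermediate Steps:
$b{\left(B \right)} = -4$ ($b{\left(B \right)} = -4 + \left(B - B\right) B = -4 + 0 B = -4 + 0 = -4$)
$c{\left(s,g \right)} = 5 + s$ ($c{\left(s,g \right)} = s + 5 = 5 + s$)
$m{\left(A \right)} = -3 + 3 A$
$\sqrt{m{\left(b{\left(1 \right)} \right)} + c{\left(-15,9 \right)}} + 60 = \sqrt{\left(-3 + 3 \left(-4\right)\right) + \left(5 - 15\right)} + 60 = \sqrt{\left(-3 - 12\right) - 10} + 60 = \sqrt{-15 - 10} + 60 = \sqrt{-25} + 60 = 5 i + 60 = 60 + 5 i$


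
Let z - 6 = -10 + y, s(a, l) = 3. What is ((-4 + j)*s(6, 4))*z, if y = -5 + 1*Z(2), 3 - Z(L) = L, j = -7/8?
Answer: 117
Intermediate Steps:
j = -7/8 (j = -7*⅛ = -7/8 ≈ -0.87500)
Z(L) = 3 - L
y = -4 (y = -5 + 1*(3 - 1*2) = -5 + 1*(3 - 2) = -5 + 1*1 = -5 + 1 = -4)
z = -8 (z = 6 + (-10 - 4) = 6 - 14 = -8)
((-4 + j)*s(6, 4))*z = ((-4 - 7/8)*3)*(-8) = -39/8*3*(-8) = -117/8*(-8) = 117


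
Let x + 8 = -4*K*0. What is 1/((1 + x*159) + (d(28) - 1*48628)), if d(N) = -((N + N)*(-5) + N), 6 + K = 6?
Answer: -1/49647 ≈ -2.0142e-5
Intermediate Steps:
K = 0 (K = -6 + 6 = 0)
x = -8 (x = -8 - 4*0*0 = -8 + 0*0 = -8 + 0 = -8)
d(N) = 9*N (d(N) = -((2*N)*(-5) + N) = -(-10*N + N) = -(-9)*N = 9*N)
1/((1 + x*159) + (d(28) - 1*48628)) = 1/((1 - 8*159) + (9*28 - 1*48628)) = 1/((1 - 1272) + (252 - 48628)) = 1/(-1271 - 48376) = 1/(-49647) = -1/49647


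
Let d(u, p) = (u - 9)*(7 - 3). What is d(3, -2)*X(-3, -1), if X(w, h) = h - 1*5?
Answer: 144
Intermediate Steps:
X(w, h) = -5 + h (X(w, h) = h - 5 = -5 + h)
d(u, p) = -36 + 4*u (d(u, p) = (-9 + u)*4 = -36 + 4*u)
d(3, -2)*X(-3, -1) = (-36 + 4*3)*(-5 - 1) = (-36 + 12)*(-6) = -24*(-6) = 144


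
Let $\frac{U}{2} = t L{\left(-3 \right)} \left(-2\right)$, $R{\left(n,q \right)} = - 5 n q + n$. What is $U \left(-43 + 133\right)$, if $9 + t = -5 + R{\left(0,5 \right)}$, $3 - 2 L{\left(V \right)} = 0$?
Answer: $7560$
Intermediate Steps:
$L{\left(V \right)} = \frac{3}{2}$ ($L{\left(V \right)} = \frac{3}{2} - 0 = \frac{3}{2} + 0 = \frac{3}{2}$)
$R{\left(n,q \right)} = n - 5 n q$ ($R{\left(n,q \right)} = - 5 n q + n = n - 5 n q$)
$t = -14$ ($t = -9 - \left(5 + 0 \left(1 - 25\right)\right) = -9 + \left(-5 + 0 \left(-24\right)\right) = -9 + \left(-5 + 0\right) = -9 - 5 = -14$)
$U = 84$ ($U = 2 \left(-14\right) \frac{3}{2} \left(-2\right) = 2 \left(\left(-21\right) \left(-2\right)\right) = 2 \cdot 42 = 84$)
$U \left(-43 + 133\right) = 84 \left(-43 + 133\right) = 84 \cdot 90 = 7560$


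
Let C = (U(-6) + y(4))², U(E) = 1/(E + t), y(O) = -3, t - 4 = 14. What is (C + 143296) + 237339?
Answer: 54812665/144 ≈ 3.8064e+5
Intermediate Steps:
t = 18 (t = 4 + 14 = 18)
U(E) = 1/(18 + E) (U(E) = 1/(E + 18) = 1/(18 + E))
C = 1225/144 (C = (1/(18 - 6) - 3)² = (1/12 - 3)² = (-35/12)² = 1225/144 ≈ 8.5069)
(C + 143296) + 237339 = (1225/144 + 143296) + 237339 = 20635849/144 + 237339 = 54812665/144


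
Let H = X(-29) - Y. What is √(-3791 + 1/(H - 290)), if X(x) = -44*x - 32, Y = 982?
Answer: I*√743043/14 ≈ 61.571*I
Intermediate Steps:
X(x) = -32 - 44*x
H = 262 (H = (-32 - 44*(-29)) - 1*982 = (-32 + 1276) - 982 = 1244 - 982 = 262)
√(-3791 + 1/(H - 290)) = √(-3791 + 1/(262 - 290)) = √(-3791 + 1/(-28)) = √(-3791 - 1/28) = √(-106149/28) = I*√743043/14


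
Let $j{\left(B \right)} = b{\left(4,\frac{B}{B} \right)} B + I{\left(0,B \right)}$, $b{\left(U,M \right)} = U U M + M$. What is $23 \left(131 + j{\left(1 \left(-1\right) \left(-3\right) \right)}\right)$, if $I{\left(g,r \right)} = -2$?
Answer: $4140$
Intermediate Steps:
$b{\left(U,M \right)} = M + M U^{2}$ ($b{\left(U,M \right)} = U^{2} M + M = M U^{2} + M = M + M U^{2}$)
$j{\left(B \right)} = -2 + 17 B$ ($j{\left(B \right)} = \frac{B}{B} \left(1 + 4^{2}\right) B - 2 = 1 \left(1 + 16\right) B - 2 = 1 \cdot 17 B - 2 = 17 B - 2 = -2 + 17 B$)
$23 \left(131 + j{\left(1 \left(-1\right) \left(-3\right) \right)}\right) = 23 \left(131 - \left(2 - 17 \cdot 1 \left(-1\right) \left(-3\right)\right)\right) = 23 \left(131 - \left(2 - 17 \left(\left(-1\right) \left(-3\right)\right)\right)\right) = 23 \left(131 + \left(-2 + 17 \cdot 3\right)\right) = 23 \left(131 + \left(-2 + 51\right)\right) = 23 \left(131 + 49\right) = 23 \cdot 180 = 4140$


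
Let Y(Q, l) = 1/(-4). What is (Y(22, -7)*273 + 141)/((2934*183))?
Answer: 97/715896 ≈ 0.00013549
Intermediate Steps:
Y(Q, l) = -¼
(Y(22, -7)*273 + 141)/((2934*183)) = (-¼*273 + 141)/((2934*183)) = (-273/4 + 141)/536922 = (291/4)*(1/536922) = 97/715896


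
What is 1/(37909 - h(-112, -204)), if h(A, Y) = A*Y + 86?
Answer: 1/14975 ≈ 6.6778e-5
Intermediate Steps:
h(A, Y) = 86 + A*Y
1/(37909 - h(-112, -204)) = 1/(37909 - (86 - 112*(-204))) = 1/(37909 - (86 + 22848)) = 1/(37909 - 1*22934) = 1/(37909 - 22934) = 1/14975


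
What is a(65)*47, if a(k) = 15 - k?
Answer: -2350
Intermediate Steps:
a(65)*47 = (15 - 1*65)*47 = (15 - 65)*47 = -50*47 = -2350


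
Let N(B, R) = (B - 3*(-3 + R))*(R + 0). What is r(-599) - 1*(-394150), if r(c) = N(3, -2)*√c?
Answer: 394150 - 36*I*√599 ≈ 3.9415e+5 - 881.08*I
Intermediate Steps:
N(B, R) = R*(9 + B - 3*R) (N(B, R) = (B + (9 - 3*R))*R = (9 + B - 3*R)*R = R*(9 + B - 3*R))
r(c) = -36*√c (r(c) = (-2*(9 + 3 - 3*(-2)))*√c = (-2*(9 + 3 + 6))*√c = (-2*18)*√c = -36*√c)
r(-599) - 1*(-394150) = -36*I*√599 - 1*(-394150) = -36*I*√599 + 394150 = 394150 - 36*I*√599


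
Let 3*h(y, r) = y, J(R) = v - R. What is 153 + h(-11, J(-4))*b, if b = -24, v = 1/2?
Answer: 241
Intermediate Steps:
v = ½ (v = 1*(½) = ½ ≈ 0.50000)
J(R) = ½ - R
h(y, r) = y/3
153 + h(-11, J(-4))*b = 153 + ((⅓)*(-11))*(-24) = 153 - 11/3*(-24) = 153 + 88 = 241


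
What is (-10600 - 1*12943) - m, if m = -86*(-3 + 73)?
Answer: -17523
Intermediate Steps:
m = -6020 (m = -86*70 = -6020)
(-10600 - 1*12943) - m = (-10600 - 1*12943) - 1*(-6020) = (-10600 - 12943) + 6020 = -23543 + 6020 = -17523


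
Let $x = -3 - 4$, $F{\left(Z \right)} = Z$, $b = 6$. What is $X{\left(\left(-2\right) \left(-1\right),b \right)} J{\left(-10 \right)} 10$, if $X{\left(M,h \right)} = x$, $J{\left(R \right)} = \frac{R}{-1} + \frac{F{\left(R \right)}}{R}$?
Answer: $-770$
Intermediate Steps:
$x = -7$
$J{\left(R \right)} = 1 - R$ ($J{\left(R \right)} = \frac{R}{-1} + \frac{R}{R} = R \left(-1\right) + 1 = - R + 1 = 1 - R$)
$X{\left(M,h \right)} = -7$
$X{\left(\left(-2\right) \left(-1\right),b \right)} J{\left(-10 \right)} 10 = - 7 \left(1 - -10\right) 10 = - 7 \left(1 + 10\right) 10 = \left(-7\right) 11 \cdot 10 = \left(-77\right) 10 = -770$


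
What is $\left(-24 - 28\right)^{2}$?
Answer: $2704$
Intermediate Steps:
$\left(-24 - 28\right)^{2} = \left(-52\right)^{2} = 2704$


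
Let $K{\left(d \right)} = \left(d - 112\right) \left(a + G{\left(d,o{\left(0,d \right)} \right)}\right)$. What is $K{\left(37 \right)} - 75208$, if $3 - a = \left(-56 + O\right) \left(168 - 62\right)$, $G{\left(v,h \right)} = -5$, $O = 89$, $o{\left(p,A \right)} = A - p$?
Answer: $187292$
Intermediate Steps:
$a = -3495$ ($a = 3 - \left(-56 + 89\right) \left(168 - 62\right) = 3 - 33 \cdot 106 = 3 - 3498 = -3495$)
$K{\left(d \right)} = 392000 - 3500 d$ ($K{\left(d \right)} = \left(d - 112\right) \left(-3495 - 5\right) = \left(-112 + d\right) \left(-3500\right) = 392000 - 3500 d$)
$K{\left(37 \right)} - 75208 = \left(392000 - 129500\right) - 75208 = 262500 - 75208 = 187292$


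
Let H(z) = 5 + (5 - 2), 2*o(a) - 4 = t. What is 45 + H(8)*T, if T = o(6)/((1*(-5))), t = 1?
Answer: 41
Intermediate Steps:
o(a) = 5/2 (o(a) = 2 + (½)*1 = 2 + ½ = 5/2)
H(z) = 8 (H(z) = 5 + 3 = 8)
T = -½ (T = 5/(2*((1*(-5)))) = (5/2)/(-5) = (5/2)*(-⅕) = -½ ≈ -0.50000)
45 + H(8)*T = 45 + 8*(-½) = 45 - 4 = 41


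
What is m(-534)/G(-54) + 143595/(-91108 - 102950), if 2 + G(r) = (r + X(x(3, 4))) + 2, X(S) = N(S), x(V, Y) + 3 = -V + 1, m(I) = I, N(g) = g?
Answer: 10572763/1272158 ≈ 8.3109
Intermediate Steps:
x(V, Y) = -2 - V (x(V, Y) = -3 + (-V + 1) = -3 + (1 - V) = -2 - V)
X(S) = S
G(r) = -5 + r (G(r) = -2 + ((r + (-2 - 1*3)) + 2) = -2 + ((r + (-2 - 3)) + 2) = -2 + ((r - 5) + 2) = -2 + ((-5 + r) + 2) = -2 + (-3 + r) = -5 + r)
m(-534)/G(-54) + 143595/(-91108 - 102950) = -534/(-5 - 54) + 143595/(-91108 - 102950) = -534/(-59) + 143595/(-194058) = -534*(-1/59) + 143595*(-1/194058) = 534/59 - 15955/21562 = 10572763/1272158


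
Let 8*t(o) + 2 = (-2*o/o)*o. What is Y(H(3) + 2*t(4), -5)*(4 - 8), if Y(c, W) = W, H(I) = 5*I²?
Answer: 20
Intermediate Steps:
t(o) = -¼ - o/4 (t(o) = -¼ + ((-2*o/o)*o)/8 = -¼ + ((-2*1)*o)/8 = -¼ + (-2*o)/8 = -¼ - o/4)
Y(H(3) + 2*t(4), -5)*(4 - 8) = -5*(4 - 8) = -5*(-4) = 20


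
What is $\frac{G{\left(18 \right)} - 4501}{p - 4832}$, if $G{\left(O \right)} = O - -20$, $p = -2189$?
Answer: $\frac{4463}{7021} \approx 0.63566$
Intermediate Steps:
$G{\left(O \right)} = 20 + O$ ($G{\left(O \right)} = O + 20 = 20 + O$)
$\frac{G{\left(18 \right)} - 4501}{p - 4832} = \frac{\left(20 + 18\right) - 4501}{-2189 - 4832} = \frac{38 - 4501}{-7021} = \left(-4463\right) \left(- \frac{1}{7021}\right) = \frac{4463}{7021}$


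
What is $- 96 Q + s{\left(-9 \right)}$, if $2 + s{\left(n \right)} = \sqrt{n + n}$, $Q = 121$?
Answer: $-11618 + 3 i \sqrt{2} \approx -11618.0 + 4.2426 i$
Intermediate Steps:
$s{\left(n \right)} = -2 + \sqrt{2} \sqrt{n}$ ($s{\left(n \right)} = -2 + \sqrt{n + n} = -2 + \sqrt{2 n} = -2 + \sqrt{2} \sqrt{n}$)
$- 96 Q + s{\left(-9 \right)} = \left(-96\right) 121 - \left(2 - \sqrt{2} \sqrt{-9}\right) = -11616 - \left(2 - \sqrt{2} \cdot 3 i\right) = -11616 - \left(2 - 3 i \sqrt{2}\right) = -11618 + 3 i \sqrt{2}$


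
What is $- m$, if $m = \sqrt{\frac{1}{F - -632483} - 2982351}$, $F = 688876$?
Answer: $- \frac{4 i \sqrt{325447115629364742}}{1321359} \approx - 1726.9 i$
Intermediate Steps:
$m = \frac{4 i \sqrt{325447115629364742}}{1321359}$ ($m = \sqrt{\frac{1}{688876 - -632483} - 2982351} = \sqrt{\frac{1}{688876 + 632483} - 2982351} = \sqrt{\frac{1}{1321359} - 2982351} = \sqrt{- \frac{3940756335008}{1321359}} = \frac{4 i \sqrt{325447115629364742}}{1321359} \approx 1726.9 i$)
$- m = - \frac{4 i \sqrt{325447115629364742}}{1321359}$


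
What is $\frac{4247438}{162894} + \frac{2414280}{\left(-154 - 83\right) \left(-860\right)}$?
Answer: $\frac{10491537829}{276675459} \approx 37.92$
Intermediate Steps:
$\frac{4247438}{162894} + \frac{2414280}{\left(-154 - 83\right) \left(-860\right)} = 4247438 \cdot \frac{1}{162894} + \frac{2414280}{\left(-237\right) \left(-860\right)} = \frac{2123719}{81447} + \frac{2414280}{203820} = \frac{2123719}{81447} + 2414280 \cdot \frac{1}{203820} = \frac{2123719}{81447} + \frac{40238}{3397} = \frac{10491537829}{276675459}$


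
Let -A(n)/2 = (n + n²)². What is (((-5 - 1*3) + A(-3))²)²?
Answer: 40960000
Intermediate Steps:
A(n) = -2*(n + n²)²
(((-5 - 1*3) + A(-3))²)² = (((-5 - 1*3) - 2*(-3)²*(1 - 3)²)²)² = (((-5 - 3) - 2*9*(-2)²)²)² = ((-8 - 2*9*4)²)² = ((-8 - 72)²)² = ((-80)²)² = 6400² = 40960000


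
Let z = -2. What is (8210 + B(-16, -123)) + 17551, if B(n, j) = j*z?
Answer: 26007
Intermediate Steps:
B(n, j) = -2*j (B(n, j) = j*(-2) = -2*j)
(8210 + B(-16, -123)) + 17551 = (8210 - 2*(-123)) + 17551 = (8210 + 246) + 17551 = 8456 + 17551 = 26007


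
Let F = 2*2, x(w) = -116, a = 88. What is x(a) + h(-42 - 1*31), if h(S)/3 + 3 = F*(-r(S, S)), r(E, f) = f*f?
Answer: -64073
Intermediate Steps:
r(E, f) = f**2
F = 4
h(S) = -9 - 12*S**2 (h(S) = -9 + 3*(4*(-S**2)) = -9 + 3*(-4*S**2) = -9 - 12*S**2)
x(a) + h(-42 - 1*31) = -116 + (-9 - 12*(-42 - 1*31)**2) = -116 + (-9 - 12*(-42 - 31)**2) = -116 + (-9 - 12*(-73)**2) = -116 + (-9 - 12*5329) = -116 + (-9 - 63948) = -116 - 63957 = -64073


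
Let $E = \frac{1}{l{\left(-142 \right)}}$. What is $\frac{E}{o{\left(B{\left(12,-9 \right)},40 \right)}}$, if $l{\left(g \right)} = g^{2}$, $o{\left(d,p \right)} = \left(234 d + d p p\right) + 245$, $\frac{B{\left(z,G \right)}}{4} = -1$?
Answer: $- \frac{1}{142982924} \approx -6.9938 \cdot 10^{-9}$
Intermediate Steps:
$B{\left(z,G \right)} = -4$ ($B{\left(z,G \right)} = 4 \left(-1\right) = -4$)
$o{\left(d,p \right)} = 245 + 234 d + d p^{2}$ ($o{\left(d,p \right)} = \left(234 d + d p^{2}\right) + 245 = 245 + 234 d + d p^{2}$)
$E = \frac{1}{20164}$ ($E = \frac{1}{\left(-142\right)^{2}} = \frac{1}{20164} \approx 4.9593 \cdot 10^{-5}$)
$\frac{E}{o{\left(B{\left(12,-9 \right)},40 \right)}} = \frac{1}{20164 \left(245 + 234 \left(-4\right) - 4 \cdot 40^{2}\right)} = \frac{1}{20164 \left(245 - 936 - 6400\right)} = \frac{1}{20164 \left(-7091\right)} = \frac{1}{20164} \left(- \frac{1}{7091}\right) = - \frac{1}{142982924}$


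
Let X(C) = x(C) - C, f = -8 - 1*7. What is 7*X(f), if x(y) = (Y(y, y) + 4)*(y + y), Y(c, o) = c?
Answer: 2415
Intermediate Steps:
f = -15 (f = -8 - 7 = -15)
x(y) = 2*y*(4 + y) (x(y) = (y + 4)*(y + y) = (4 + y)*(2*y) = 2*y*(4 + y))
X(C) = -C + 2*C*(4 + C) (X(C) = 2*C*(4 + C) - C = -C + 2*C*(4 + C))
7*X(f) = 7*(-15*(7 + 2*(-15))) = 7*(-15*(7 - 30)) = 7*(-15*(-23)) = 7*345 = 2415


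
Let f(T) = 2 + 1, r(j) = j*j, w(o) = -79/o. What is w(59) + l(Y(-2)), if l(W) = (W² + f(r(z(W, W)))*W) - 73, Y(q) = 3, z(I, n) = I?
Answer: -3324/59 ≈ -56.339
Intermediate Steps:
r(j) = j²
f(T) = 3
l(W) = -73 + W² + 3*W (l(W) = (W² + 3*W) - 73 = -73 + W² + 3*W)
w(59) + l(Y(-2)) = -79/59 + (-73 + 3² + 3*3) = -79*1/59 + (-73 + 9 + 9) = -79/59 - 55 = -3324/59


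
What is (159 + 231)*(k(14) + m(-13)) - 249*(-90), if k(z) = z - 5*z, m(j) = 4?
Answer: 2130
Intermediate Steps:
k(z) = -4*z
(159 + 231)*(k(14) + m(-13)) - 249*(-90) = (159 + 231)*(-4*14 + 4) - 249*(-90) = 390*(-56 + 4) + 22410 = 390*(-52) + 22410 = -20280 + 22410 = 2130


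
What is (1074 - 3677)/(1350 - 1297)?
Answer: -2603/53 ≈ -49.113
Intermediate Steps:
(1074 - 3677)/(1350 - 1297) = -2603/53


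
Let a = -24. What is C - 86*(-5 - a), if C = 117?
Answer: -1517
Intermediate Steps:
C - 86*(-5 - a) = 117 - 86*(-5 - 1*(-24)) = 117 - 86*(-5 + 24) = 117 - 86*19 = 117 - 1634 = -1517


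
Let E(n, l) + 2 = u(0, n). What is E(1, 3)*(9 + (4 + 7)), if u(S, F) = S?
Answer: -40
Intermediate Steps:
E(n, l) = -2 (E(n, l) = -2 + 0 = -2)
E(1, 3)*(9 + (4 + 7)) = -2*(9 + (4 + 7)) = -2*(9 + 11) = -2*20 = -40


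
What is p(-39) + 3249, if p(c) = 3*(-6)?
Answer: 3231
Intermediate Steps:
p(c) = -18
p(-39) + 3249 = -18 + 3249 = 3231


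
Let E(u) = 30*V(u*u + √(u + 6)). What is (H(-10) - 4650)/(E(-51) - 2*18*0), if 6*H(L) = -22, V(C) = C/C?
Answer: -13961/90 ≈ -155.12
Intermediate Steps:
V(C) = 1
H(L) = -11/3 (H(L) = (⅙)*(-22) = -11/3)
E(u) = 30 (E(u) = 30*1 = 30)
(H(-10) - 4650)/(E(-51) - 2*18*0) = (-11/3 - 4650)/(30 - 2*18*0) = -13961/(3*(30 - 36*0)) = -13961/(3*(30 + 0)) = -13961/3/30 = -13961/3*1/30 = -13961/90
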